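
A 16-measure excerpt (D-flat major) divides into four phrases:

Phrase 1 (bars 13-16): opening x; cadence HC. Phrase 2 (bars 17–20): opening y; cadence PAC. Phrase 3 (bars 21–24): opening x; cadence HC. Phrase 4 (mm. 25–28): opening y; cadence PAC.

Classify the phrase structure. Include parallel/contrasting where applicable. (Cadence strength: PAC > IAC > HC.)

repeated period

The cadence pattern HC–PAC–HC–PAC is weak–strong twice, and phrases 3–4 restate phrases 1–2: a period heard twice, not a double period (which would end weakly at phrase 2).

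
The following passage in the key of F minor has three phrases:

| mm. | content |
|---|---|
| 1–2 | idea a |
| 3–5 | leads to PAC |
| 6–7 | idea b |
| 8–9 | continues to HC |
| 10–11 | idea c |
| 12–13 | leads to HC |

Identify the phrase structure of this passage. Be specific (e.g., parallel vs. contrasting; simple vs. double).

The final phrase closes with a half cadence, which is not stronger than the preceding half cadence; the 3 phrases lack an overall antecedent–consequent design and so form a phrase group.

phrase group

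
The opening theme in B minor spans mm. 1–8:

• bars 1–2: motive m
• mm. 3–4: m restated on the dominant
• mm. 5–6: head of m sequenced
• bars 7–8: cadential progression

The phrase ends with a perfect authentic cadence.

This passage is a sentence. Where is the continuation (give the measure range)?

After the presentation (mm. 1-4), the continuation covers the fragmentation through the cadence: mm. 5-8.

measures 5–8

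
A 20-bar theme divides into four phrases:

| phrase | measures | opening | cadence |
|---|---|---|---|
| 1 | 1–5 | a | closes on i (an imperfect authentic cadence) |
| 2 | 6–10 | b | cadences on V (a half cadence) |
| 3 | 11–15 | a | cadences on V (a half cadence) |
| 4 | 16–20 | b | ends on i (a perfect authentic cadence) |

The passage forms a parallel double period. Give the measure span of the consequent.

measures 11–20

In a double period the first pair of phrases (ending half cadence) is the large antecedent and the second pair (ending perfect authentic cadence) is the large consequent; the consequent is measures 11–20.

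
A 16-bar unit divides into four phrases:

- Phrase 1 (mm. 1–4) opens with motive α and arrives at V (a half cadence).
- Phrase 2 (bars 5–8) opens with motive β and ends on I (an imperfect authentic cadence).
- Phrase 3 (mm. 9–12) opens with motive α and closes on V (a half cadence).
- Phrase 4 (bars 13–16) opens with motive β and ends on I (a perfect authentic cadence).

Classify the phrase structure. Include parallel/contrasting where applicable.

Four phrases in two halves: the first half (measures 1-8) ends with an imperfect authentic cadence, the second (mm. 9–16) with a perfect authentic cadence — a large antecedent–consequent pair, i.e. a double period.
Phrase 3 begins with the same material as phrase 1, making it parallel.

parallel double period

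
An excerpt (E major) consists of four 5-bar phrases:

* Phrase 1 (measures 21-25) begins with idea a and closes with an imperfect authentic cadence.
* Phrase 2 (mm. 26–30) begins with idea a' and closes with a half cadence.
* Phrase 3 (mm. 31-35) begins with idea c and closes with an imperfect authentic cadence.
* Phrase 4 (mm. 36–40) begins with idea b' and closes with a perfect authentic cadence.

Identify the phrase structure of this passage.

contrasting double period

Four phrases in two halves: the first half (measures 21–30) ends with a half cadence, the second (measures 31–40) with a perfect authentic cadence — a large antecedent–consequent pair, i.e. a double period.
Phrase 3 begins with different material from phrase 1, making it contrasting.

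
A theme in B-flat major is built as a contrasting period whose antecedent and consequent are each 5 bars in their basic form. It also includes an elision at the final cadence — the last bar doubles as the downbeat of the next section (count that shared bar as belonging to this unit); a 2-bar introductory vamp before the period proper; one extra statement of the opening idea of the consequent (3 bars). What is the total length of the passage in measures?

15 measures

Basic contrasting period: 5 + 5 = 10 bars.
10 (basic form) + 2 (introduction) + 3 (extra statement) = 15.
The elision shares a bar with the next section but does not change this unit's count.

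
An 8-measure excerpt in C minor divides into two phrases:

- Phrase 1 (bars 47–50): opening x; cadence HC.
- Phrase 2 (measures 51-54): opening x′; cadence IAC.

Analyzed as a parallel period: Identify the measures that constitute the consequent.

measures 51–54

The antecedent is the phrase ending with the weaker cadence (half cadence, phrase 1) and the consequent the one ending more conclusively (imperfect authentic cadence, phrase 2); the consequent is measures 51-54.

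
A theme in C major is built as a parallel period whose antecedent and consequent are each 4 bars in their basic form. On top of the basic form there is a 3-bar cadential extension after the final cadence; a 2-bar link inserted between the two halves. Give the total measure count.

13 measures

Basic parallel period: 4 + 4 = 8 bars.
8 (basic form) + 3 (cadential extension) + 2 (link) = 13.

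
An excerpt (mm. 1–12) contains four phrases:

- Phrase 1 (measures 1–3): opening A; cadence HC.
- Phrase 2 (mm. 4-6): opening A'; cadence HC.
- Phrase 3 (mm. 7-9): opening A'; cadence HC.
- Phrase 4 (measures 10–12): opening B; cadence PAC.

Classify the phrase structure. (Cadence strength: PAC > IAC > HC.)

Four phrases in two halves: the first half (bars 1–6) ends with a half cadence, the second (mm. 7-12) with a perfect authentic cadence — a large antecedent–consequent pair, i.e. a double period.
Phrase 3 begins with the same material as phrase 1, making it parallel.

parallel double period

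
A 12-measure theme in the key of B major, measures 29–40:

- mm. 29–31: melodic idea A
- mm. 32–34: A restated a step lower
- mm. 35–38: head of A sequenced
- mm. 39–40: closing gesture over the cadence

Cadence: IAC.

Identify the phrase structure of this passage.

sentence

Basic idea (measures 29–31) + its repetition (measures 32–34) form the presentation; fragmentation and cadence (bars 35–40) form the continuation — the 12-bar whole is a sentence.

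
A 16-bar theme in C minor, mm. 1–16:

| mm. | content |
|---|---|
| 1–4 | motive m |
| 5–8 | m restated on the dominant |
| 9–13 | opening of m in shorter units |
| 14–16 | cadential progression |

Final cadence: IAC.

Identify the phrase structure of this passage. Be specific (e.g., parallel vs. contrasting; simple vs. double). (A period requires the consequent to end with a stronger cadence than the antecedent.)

sentence

Basic idea (bars 1-4) + its repetition (mm. 5-8) form the presentation; fragmentation and cadence (mm. 9–16) form the continuation — the 16-bar whole is a sentence.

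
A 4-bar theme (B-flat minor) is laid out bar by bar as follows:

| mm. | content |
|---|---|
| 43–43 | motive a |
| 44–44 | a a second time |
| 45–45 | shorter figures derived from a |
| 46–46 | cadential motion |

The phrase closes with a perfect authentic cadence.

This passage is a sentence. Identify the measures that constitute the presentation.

The presentation of a sentence is the basic idea (m. 43) plus its repetition (measure 44); the presentation is therefore mm. 43–44.

measures 43–44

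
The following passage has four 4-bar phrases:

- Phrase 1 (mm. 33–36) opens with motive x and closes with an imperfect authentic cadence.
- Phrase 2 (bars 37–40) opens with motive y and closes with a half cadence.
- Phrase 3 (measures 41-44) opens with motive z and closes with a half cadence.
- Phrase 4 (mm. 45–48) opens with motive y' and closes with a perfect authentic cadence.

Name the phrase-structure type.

Four phrases in two halves: the first half (bars 33-40) ends with a half cadence, the second (measures 41-48) with a perfect authentic cadence — a large antecedent–consequent pair, i.e. a double period.
Phrase 3 begins with different material from phrase 1, making it contrasting.

contrasting double period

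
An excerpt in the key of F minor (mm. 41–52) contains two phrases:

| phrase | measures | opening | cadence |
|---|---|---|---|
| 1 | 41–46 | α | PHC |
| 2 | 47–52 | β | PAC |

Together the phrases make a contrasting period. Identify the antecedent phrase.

The phrase ending with the weaker cadence (Phrygian half cadence) is the antecedent; the one ending more conclusively (perfect authentic cadence) is the consequent. The antecedent is phrase 1.

phrase 1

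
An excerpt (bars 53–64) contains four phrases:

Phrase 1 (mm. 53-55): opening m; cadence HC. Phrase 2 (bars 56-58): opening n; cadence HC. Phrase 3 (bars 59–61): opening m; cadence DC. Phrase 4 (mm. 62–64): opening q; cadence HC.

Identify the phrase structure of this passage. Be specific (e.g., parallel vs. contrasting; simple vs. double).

phrase group

Phrase 4 ends with a half cadence, no stronger than phrase 2's half cadence, so the four phrases do not form a double period; nor do phrases 3–4 duplicate 1–2, so it is not a repeated period. With no phrase reaching a conclusive cadence, the passage is a phrase group.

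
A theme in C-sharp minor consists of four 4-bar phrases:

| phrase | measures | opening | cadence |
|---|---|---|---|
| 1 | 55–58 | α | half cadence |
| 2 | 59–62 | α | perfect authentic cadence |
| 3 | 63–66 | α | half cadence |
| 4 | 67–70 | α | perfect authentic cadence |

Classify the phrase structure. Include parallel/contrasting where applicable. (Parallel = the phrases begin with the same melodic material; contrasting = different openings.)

repeated period

The cadence pattern HC–PAC–HC–PAC is weak–strong twice, and phrases 3–4 restate phrases 1–2: a period heard twice, not a double period (which would end weakly at phrase 2).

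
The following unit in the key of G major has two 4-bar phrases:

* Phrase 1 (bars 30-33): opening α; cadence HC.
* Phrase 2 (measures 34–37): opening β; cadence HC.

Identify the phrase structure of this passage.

The second phrase closes with a half cadence, which is not stronger than the first phrase's half cadence; without a weak→strong cadential pair there is no antecedent–consequent relationship, so this is a phrase group rather than a period.

phrase group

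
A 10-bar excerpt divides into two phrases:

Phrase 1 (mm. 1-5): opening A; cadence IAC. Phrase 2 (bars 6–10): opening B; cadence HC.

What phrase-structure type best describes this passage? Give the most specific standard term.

phrase group

The second phrase closes with a half cadence, which is not stronger than the first phrase's imperfect authentic cadence; without a weak→strong cadential pair there is no antecedent–consequent relationship, so this is a phrase group rather than a period.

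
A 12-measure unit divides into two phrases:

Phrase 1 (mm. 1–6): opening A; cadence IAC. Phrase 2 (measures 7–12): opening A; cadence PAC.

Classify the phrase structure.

parallel period

Phrase 1 ends with an imperfect authentic cadence (weaker) and phrase 2 with a perfect authentic cadence (stronger): antecedent + consequent = a period.
The two phrases open with the same material (A / A), so the period is parallel.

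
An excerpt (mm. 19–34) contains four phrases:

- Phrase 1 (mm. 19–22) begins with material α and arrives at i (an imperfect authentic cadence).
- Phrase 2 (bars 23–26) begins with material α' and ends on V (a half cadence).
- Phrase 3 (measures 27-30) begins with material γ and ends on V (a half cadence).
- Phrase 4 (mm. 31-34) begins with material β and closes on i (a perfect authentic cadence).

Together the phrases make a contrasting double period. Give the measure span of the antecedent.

measures 19–26

In a double period the first pair of phrases (ending half cadence) is the large antecedent and the second pair (ending perfect authentic cadence) is the large consequent; the antecedent is measures 19–26.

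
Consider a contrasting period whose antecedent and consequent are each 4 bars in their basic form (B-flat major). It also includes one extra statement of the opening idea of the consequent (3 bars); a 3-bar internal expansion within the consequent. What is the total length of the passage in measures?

14 measures

Basic contrasting period: 4 + 4 = 8 bars.
8 (basic form) + 3 (extra statement) + 3 (internal expansion) = 14.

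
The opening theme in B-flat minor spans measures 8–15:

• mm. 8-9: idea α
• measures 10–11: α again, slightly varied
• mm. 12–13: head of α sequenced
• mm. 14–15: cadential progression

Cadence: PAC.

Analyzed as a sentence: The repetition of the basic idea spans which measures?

measures 10–11

The presentation of a sentence is the basic idea (bars 8–9) plus its repetition (bars 10–11); the repetition of the basic idea is therefore mm. 10–11.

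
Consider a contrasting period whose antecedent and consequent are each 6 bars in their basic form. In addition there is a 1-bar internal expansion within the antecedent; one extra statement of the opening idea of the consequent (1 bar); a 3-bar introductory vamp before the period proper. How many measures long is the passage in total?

Basic contrasting period: 6 + 6 = 12 bars.
12 (basic form) + 1 (internal expansion) + 1 (extra statement) + 3 (introduction) = 17.

17 measures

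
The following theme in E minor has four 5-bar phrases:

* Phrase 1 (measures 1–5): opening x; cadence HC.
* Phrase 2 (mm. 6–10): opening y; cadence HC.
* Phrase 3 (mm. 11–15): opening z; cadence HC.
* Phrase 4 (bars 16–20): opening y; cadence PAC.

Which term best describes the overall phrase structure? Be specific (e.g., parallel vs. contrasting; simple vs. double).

contrasting double period

Four phrases in two halves: the first half (mm. 1–10) ends with a half cadence, the second (measures 11–20) with a perfect authentic cadence — a large antecedent–consequent pair, i.e. a double period.
Phrase 3 begins with different material from phrase 1, making it contrasting.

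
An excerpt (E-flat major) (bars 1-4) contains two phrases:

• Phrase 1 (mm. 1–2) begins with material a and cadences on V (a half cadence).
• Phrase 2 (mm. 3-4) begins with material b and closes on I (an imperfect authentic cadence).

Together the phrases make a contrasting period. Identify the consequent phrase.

The phrase ending with the weaker cadence (half cadence) is the antecedent; the one ending more conclusively (imperfect authentic cadence) is the consequent. The consequent is phrase 2.

phrase 2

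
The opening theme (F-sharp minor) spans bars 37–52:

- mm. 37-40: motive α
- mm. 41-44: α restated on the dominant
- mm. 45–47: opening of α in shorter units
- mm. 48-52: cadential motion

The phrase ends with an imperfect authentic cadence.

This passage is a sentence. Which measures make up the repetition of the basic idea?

measures 41–44

The presentation of a sentence is the basic idea (mm. 37–40) plus its repetition (measures 41–44); the repetition of the basic idea is therefore measures 41–44.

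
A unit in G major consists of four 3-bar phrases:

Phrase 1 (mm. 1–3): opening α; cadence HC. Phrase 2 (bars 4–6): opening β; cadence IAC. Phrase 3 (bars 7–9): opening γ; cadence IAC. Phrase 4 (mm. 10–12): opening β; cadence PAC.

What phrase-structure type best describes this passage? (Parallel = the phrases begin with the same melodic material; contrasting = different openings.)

contrasting double period

Four phrases in two halves: the first half (mm. 1-6) ends with an imperfect authentic cadence, the second (measures 7–12) with a perfect authentic cadence — a large antecedent–consequent pair, i.e. a double period.
Phrase 3 begins with different material from phrase 1, making it contrasting.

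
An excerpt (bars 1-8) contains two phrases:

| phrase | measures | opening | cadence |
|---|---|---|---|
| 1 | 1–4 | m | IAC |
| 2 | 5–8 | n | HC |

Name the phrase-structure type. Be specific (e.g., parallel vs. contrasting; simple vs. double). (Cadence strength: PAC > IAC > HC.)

phrase group

The second phrase closes with a half cadence, which is not stronger than the first phrase's imperfect authentic cadence; without a weak→strong cadential pair there is no antecedent–consequent relationship, so this is a phrase group rather than a period.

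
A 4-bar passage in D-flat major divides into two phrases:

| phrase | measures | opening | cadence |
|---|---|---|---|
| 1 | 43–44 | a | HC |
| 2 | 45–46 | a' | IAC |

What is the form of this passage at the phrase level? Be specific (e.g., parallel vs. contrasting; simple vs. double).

parallel period

Phrase 1 ends with a half cadence (weaker) and phrase 2 with an imperfect authentic cadence (stronger): antecedent + consequent = a period.
The two phrases open with the same material (a / a'), so the period is parallel.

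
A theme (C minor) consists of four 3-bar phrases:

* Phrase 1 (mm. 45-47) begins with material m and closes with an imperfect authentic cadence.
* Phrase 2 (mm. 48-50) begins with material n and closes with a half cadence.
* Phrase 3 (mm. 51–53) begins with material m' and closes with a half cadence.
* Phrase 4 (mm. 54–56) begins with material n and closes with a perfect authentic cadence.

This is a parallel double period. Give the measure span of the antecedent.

measures 45–50

In a double period the first pair of phrases (ending half cadence) is the large antecedent and the second pair (ending perfect authentic cadence) is the large consequent; the antecedent is measures 45–50.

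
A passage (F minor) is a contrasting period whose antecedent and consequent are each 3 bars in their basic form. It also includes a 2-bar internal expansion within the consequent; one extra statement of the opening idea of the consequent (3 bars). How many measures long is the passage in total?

Basic contrasting period: 3 + 3 = 6 bars.
6 (basic form) + 2 (internal expansion) + 3 (extra statement) = 11.

11 measures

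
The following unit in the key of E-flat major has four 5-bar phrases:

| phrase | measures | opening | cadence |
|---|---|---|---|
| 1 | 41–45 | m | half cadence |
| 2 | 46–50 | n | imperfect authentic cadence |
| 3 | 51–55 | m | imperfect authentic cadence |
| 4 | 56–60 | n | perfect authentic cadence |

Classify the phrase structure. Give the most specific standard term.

parallel double period

Four phrases in two halves: the first half (mm. 41–50) ends with an imperfect authentic cadence, the second (mm. 51–60) with a perfect authentic cadence — a large antecedent–consequent pair, i.e. a double period.
Phrase 3 begins with the same material as phrase 1, making it parallel.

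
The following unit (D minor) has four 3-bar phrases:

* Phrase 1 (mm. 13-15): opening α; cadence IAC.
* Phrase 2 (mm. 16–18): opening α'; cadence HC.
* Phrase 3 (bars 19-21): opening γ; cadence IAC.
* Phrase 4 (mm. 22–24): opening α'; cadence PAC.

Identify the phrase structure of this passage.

Four phrases in two halves: the first half (bars 13-18) ends with a half cadence, the second (measures 19–24) with a perfect authentic cadence — a large antecedent–consequent pair, i.e. a double period.
Phrase 3 begins with different material from phrase 1, making it contrasting.

contrasting double period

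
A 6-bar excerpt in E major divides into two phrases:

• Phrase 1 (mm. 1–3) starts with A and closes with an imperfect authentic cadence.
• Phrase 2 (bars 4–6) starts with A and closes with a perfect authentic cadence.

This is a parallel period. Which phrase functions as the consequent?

The phrase ending with the weaker cadence (imperfect authentic cadence) is the antecedent; the one ending more conclusively (perfect authentic cadence) is the consequent. The consequent is phrase 2.

phrase 2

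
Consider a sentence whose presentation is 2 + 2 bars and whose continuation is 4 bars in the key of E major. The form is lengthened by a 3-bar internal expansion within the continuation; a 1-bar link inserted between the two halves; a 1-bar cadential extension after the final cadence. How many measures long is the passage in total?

13 measures

Basic sentence: 2 + 2 + 4 = 8 bars.
8 (basic form) + 3 (internal expansion) + 1 (link) + 1 (cadential extension) = 13.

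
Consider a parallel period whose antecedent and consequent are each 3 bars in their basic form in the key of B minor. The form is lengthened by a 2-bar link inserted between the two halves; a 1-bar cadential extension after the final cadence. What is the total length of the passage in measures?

Basic parallel period: 3 + 3 = 6 bars.
6 (basic form) + 2 (link) + 1 (cadential extension) = 9.

9 measures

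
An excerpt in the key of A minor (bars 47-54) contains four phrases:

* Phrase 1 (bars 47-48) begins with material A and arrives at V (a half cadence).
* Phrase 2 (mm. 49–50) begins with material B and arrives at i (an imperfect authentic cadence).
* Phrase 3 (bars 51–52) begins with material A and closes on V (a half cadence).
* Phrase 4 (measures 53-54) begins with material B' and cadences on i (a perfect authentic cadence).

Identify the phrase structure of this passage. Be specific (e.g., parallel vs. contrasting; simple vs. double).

parallel double period

Four phrases in two halves: the first half (bars 47-50) ends with an imperfect authentic cadence, the second (measures 51-54) with a perfect authentic cadence — a large antecedent–consequent pair, i.e. a double period.
Phrase 3 begins with the same material as phrase 1, making it parallel.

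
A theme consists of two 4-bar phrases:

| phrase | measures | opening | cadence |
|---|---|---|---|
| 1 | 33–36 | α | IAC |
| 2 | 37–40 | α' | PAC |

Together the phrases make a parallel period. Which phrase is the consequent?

phrase 2

The phrase ending with the weaker cadence (imperfect authentic cadence) is the antecedent; the one ending more conclusively (perfect authentic cadence) is the consequent. The consequent is phrase 2.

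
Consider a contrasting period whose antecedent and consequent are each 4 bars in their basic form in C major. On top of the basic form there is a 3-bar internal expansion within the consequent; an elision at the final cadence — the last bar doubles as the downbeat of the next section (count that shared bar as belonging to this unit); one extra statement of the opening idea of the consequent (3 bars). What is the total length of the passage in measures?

Basic contrasting period: 4 + 4 = 8 bars.
8 (basic form) + 3 (internal expansion) + 3 (extra statement) = 14.
The elision shares a bar with the next section but does not change this unit's count.

14 measures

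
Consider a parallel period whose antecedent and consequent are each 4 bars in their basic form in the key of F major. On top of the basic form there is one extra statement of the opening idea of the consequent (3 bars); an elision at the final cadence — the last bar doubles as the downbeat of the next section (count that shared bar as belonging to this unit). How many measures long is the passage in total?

11 measures

Basic parallel period: 4 + 4 = 8 bars.
8 (basic form) + 3 (extra statement) = 11.
The elision shares a bar with the next section but does not change this unit's count.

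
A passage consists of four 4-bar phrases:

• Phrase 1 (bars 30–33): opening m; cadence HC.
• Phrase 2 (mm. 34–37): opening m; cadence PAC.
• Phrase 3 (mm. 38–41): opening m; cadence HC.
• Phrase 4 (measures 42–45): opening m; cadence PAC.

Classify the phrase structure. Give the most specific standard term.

repeated period

The cadence pattern HC–PAC–HC–PAC is weak–strong twice, and phrases 3–4 restate phrases 1–2: a period heard twice, not a double period (which would end weakly at phrase 2).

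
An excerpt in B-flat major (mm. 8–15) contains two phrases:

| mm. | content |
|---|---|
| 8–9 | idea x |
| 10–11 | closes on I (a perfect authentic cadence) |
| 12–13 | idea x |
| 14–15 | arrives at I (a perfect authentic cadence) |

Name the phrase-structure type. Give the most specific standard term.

Both phrases have the same opening (x) and the same cadence (perfect authentic cadence): the second is a restatement, not a consequent, so this is a repeated phrase rather than a period.

repeated phrase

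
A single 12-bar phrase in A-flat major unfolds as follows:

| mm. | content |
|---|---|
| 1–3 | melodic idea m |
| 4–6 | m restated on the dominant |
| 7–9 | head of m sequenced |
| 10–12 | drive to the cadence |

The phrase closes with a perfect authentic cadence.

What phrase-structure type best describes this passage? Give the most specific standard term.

Basic idea (mm. 1–3) + its repetition (mm. 4-6) form the presentation; fragmentation and cadence (measures 7–12) form the continuation — the 12-bar whole is a sentence.

sentence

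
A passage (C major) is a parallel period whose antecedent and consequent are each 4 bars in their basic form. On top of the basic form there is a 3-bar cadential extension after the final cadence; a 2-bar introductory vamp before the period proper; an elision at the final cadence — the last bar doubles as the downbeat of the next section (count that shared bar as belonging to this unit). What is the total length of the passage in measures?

Basic parallel period: 4 + 4 = 8 bars.
8 (basic form) + 3 (cadential extension) + 2 (introduction) = 13.
The elision shares a bar with the next section but does not change this unit's count.

13 measures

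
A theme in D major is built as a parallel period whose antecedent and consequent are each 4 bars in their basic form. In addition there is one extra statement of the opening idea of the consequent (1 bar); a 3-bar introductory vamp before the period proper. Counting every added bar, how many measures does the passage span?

Basic parallel period: 4 + 4 = 8 bars.
8 (basic form) + 1 (extra statement) + 3 (introduction) = 12.

12 measures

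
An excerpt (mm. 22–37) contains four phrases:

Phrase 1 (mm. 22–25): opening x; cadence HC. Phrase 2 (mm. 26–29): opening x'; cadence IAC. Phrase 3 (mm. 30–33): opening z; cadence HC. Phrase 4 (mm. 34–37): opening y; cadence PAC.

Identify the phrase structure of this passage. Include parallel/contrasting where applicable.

Four phrases in two halves: the first half (mm. 22–29) ends with an imperfect authentic cadence, the second (bars 30-37) with a perfect authentic cadence — a large antecedent–consequent pair, i.e. a double period.
Phrase 3 begins with different material from phrase 1, making it contrasting.

contrasting double period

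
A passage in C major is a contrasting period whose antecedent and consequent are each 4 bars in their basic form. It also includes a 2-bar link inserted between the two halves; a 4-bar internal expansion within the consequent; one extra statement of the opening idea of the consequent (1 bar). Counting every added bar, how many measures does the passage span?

15 measures

Basic contrasting period: 4 + 4 = 8 bars.
8 (basic form) + 2 (link) + 4 (internal expansion) + 1 (extra statement) = 15.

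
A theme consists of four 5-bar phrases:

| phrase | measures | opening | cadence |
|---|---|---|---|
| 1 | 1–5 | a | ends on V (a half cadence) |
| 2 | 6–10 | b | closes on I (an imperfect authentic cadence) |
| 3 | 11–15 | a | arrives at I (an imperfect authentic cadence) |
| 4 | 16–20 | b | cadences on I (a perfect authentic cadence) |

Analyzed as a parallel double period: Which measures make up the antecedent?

measures 1–10

In a double period the four phrases pair into a large antecedent (phrases 1–2, ending imperfect authentic cadence) and a large consequent (phrases 3–4, ending perfect authentic cadence). The antecedent spans mm. 1–10.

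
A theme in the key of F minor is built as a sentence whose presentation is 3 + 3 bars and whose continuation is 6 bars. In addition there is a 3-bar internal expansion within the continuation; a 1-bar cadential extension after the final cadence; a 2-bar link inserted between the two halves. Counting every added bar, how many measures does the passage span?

Basic sentence: 3 + 3 + 6 = 12 bars.
12 (basic form) + 3 (internal expansion) + 1 (cadential extension) + 2 (link) = 18.

18 measures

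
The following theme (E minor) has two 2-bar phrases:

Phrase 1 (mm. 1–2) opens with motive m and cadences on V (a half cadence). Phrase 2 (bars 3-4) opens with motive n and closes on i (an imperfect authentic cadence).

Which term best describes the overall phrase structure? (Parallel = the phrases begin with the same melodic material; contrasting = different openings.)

contrasting period

Phrase 1 ends with a half cadence (weaker) and phrase 2 with an imperfect authentic cadence (stronger): antecedent + consequent = a period.
The two phrases open with different material (m / n), so the period is contrasting.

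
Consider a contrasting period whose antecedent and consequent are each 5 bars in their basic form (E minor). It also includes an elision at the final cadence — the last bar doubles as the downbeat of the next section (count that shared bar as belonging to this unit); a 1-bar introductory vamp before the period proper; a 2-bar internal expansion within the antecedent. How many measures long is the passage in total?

13 measures

Basic contrasting period: 5 + 5 = 10 bars.
10 (basic form) + 1 (introduction) + 2 (internal expansion) = 13.
The elision shares a bar with the next section but does not change this unit's count.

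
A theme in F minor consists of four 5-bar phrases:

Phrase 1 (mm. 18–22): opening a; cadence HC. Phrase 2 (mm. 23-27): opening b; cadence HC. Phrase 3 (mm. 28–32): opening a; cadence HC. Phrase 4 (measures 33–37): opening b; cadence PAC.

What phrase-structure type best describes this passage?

Four phrases in two halves: the first half (mm. 18-27) ends with a half cadence, the second (mm. 28–37) with a perfect authentic cadence — a large antecedent–consequent pair, i.e. a double period.
Phrase 3 begins with the same material as phrase 1, making it parallel.

parallel double period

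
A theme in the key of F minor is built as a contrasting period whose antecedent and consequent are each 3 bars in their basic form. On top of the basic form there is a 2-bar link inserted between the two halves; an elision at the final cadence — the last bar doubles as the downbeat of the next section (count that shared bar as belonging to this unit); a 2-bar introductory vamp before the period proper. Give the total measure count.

10 measures

Basic contrasting period: 3 + 3 = 6 bars.
6 (basic form) + 2 (link) + 2 (introduction) = 10.
The elision shares a bar with the next section but does not change this unit's count.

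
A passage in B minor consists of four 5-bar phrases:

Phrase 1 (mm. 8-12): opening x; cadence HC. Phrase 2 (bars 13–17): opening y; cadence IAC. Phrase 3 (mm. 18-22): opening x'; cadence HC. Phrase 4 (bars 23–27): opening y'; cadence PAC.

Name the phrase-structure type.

parallel double period

Four phrases in two halves: the first half (mm. 8–17) ends with an imperfect authentic cadence, the second (bars 18-27) with a perfect authentic cadence — a large antecedent–consequent pair, i.e. a double period.
Phrase 3 begins with the same material as phrase 1, making it parallel.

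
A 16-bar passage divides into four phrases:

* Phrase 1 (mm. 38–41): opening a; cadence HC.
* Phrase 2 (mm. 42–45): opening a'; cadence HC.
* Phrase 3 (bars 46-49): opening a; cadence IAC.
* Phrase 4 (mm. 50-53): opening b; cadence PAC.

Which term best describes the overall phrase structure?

parallel double period

Four phrases in two halves: the first half (measures 38–45) ends with a half cadence, the second (measures 46-53) with a perfect authentic cadence — a large antecedent–consequent pair, i.e. a double period.
Phrase 3 begins with the same material as phrase 1, making it parallel.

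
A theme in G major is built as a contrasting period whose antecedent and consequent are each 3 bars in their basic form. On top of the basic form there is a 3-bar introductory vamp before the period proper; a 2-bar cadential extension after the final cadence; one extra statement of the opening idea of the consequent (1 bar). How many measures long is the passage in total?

Basic contrasting period: 3 + 3 = 6 bars.
6 (basic form) + 3 (introduction) + 2 (cadential extension) + 1 (extra statement) = 12.

12 measures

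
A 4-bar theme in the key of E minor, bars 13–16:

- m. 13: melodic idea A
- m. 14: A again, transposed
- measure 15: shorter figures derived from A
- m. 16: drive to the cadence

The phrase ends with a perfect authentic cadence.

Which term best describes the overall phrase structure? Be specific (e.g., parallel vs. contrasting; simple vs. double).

Basic idea (m. 13) + its repetition (m. 14) form the presentation; fragmentation and cadence (measures 15–16) form the continuation — the 4-bar whole is a sentence.

sentence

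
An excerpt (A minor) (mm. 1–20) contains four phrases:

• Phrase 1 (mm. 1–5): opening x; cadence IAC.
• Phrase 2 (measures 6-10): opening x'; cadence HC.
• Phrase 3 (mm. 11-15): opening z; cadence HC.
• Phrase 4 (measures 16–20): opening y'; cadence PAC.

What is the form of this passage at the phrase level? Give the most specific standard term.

Four phrases in two halves: the first half (mm. 1-10) ends with a half cadence, the second (measures 11–20) with a perfect authentic cadence — a large antecedent–consequent pair, i.e. a double period.
Phrase 3 begins with different material from phrase 1, making it contrasting.

contrasting double period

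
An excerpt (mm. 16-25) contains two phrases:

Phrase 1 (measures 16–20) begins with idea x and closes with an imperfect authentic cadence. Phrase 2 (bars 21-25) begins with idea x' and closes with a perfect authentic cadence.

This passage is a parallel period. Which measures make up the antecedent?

The antecedent is the phrase ending with the weaker cadence (imperfect authentic cadence, phrase 1) and the consequent the one ending more conclusively (perfect authentic cadence, phrase 2); the antecedent is bars 16-20.

measures 16–20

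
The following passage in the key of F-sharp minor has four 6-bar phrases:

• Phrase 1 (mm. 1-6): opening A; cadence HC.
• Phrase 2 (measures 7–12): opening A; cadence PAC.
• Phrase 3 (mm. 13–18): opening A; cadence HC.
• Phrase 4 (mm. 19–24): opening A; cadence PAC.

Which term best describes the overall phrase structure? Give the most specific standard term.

repeated period

The cadence pattern HC–PAC–HC–PAC is weak–strong twice, and phrases 3–4 restate phrases 1–2: a period heard twice, not a double period (which would end weakly at phrase 2).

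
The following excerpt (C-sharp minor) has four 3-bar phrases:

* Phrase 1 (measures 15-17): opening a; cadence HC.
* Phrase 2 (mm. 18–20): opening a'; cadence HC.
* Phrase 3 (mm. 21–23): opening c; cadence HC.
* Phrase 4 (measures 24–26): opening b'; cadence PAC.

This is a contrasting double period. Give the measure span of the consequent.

measures 21–26

In a double period the first pair of phrases (ending half cadence) is the large antecedent and the second pair (ending perfect authentic cadence) is the large consequent; the consequent is measures 21–26.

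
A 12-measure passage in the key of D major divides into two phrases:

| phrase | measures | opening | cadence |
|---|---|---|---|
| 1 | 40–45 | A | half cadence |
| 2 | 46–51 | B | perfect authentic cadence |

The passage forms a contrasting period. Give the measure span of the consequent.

measures 46–51

The antecedent is the phrase ending with the weaker cadence (half cadence, phrase 1) and the consequent the one ending more conclusively (perfect authentic cadence, phrase 2); the consequent is mm. 46–51.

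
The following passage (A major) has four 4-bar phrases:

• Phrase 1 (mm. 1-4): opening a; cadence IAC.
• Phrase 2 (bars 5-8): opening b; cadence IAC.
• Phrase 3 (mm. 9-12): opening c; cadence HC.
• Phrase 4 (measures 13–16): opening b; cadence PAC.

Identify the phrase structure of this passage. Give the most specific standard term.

Four phrases in two halves: the first half (measures 1–8) ends with an imperfect authentic cadence, the second (mm. 9–16) with a perfect authentic cadence — a large antecedent–consequent pair, i.e. a double period.
Phrase 3 begins with different material from phrase 1, making it contrasting.

contrasting double period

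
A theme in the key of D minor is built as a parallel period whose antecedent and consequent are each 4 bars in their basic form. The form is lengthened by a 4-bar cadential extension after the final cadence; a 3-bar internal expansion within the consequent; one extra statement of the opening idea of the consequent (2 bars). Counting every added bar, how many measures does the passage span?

Basic parallel period: 4 + 4 = 8 bars.
8 (basic form) + 4 (cadential extension) + 3 (internal expansion) + 2 (extra statement) = 17.

17 measures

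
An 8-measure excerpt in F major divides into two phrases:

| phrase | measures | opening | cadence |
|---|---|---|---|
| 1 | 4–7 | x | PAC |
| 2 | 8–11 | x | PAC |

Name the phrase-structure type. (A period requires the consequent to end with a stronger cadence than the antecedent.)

Both phrases have the same opening (x) and the same cadence (perfect authentic cadence): the second is a restatement, not a consequent, so this is a repeated phrase rather than a period.

repeated phrase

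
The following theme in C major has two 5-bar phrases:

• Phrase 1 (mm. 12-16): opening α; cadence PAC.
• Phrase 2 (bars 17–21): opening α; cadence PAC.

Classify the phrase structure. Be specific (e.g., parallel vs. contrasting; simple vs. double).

Both phrases have the same opening (α) and the same cadence (perfect authentic cadence): the second is a restatement, not a consequent, so this is a repeated phrase rather than a period.

repeated phrase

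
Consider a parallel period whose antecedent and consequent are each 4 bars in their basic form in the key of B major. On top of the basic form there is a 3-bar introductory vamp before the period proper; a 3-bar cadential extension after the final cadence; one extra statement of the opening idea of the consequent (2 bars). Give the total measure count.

Basic parallel period: 4 + 4 = 8 bars.
8 (basic form) + 3 (introduction) + 3 (cadential extension) + 2 (extra statement) = 16.

16 measures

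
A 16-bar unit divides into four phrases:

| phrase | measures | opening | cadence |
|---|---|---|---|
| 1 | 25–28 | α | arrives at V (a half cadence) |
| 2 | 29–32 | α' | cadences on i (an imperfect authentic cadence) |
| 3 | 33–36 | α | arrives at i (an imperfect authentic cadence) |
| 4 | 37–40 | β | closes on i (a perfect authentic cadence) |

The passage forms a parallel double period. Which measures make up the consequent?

In a double period the first pair of phrases (ending imperfect authentic cadence) is the large antecedent and the second pair (ending perfect authentic cadence) is the large consequent; the consequent is measures 33–40.

measures 33–40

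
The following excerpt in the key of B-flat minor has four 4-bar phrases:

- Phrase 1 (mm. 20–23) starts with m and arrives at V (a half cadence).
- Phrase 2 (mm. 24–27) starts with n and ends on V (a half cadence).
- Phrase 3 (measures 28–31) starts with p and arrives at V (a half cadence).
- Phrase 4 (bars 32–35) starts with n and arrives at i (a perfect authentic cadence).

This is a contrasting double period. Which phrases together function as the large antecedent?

phrases 1 and 2

In a double period the first pair of phrases (ending half cadence) is the large antecedent and the second pair (ending perfect authentic cadence) is the large consequent; the antecedent is phrases 1 and 2.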